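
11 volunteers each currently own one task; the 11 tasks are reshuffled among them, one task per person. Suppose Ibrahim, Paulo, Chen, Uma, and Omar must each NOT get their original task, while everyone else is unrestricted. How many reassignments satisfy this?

Inclusion-exclusion on the 5 forbidden self-matches:
Σ_{j=0}^{5} (-1)^j C(5,j)(11-j)!
= C(5,0)·11! - C(5,1)·10! + C(5,2)·9! - C(5,3)·8! + C(5,4)·7! - C(5,5)·6!
= 39916800 - 18144000 + 3628800 - 403200 + 25200 - 720
= 25022880

25022880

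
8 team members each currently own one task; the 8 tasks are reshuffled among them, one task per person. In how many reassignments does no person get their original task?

14833

!8 is the nearest integer to 8!/e.
8! = 40320, and 40320/e ≈ 14832.90, so !8 = 14833.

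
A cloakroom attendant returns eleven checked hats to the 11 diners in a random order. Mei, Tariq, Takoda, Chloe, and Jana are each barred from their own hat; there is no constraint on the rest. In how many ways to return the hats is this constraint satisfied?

25022880

Let A_j be the event that the j-th constrained one is fixed. By inclusion-exclusion over the 5 events:
Σ_{j=0}^{5} (-1)^j C(5,j)(11-j)!
= C(5,0)·11! - C(5,1)·10! + C(5,2)·9! - C(5,3)·8! + C(5,4)·7! - C(5,5)·6!
= 39916800 - 18144000 + 3628800 - 403200 + 25200 - 720
= 25022880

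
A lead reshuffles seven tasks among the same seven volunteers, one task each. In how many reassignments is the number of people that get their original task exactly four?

70

Pick the 4 fixed positions: C(7,4) = 35 ways.
The remaining 3 must be deranged: !3 = 2.
Total: 35 × 2 = 70.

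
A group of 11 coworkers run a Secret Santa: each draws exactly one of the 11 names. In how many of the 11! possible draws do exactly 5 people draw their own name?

122430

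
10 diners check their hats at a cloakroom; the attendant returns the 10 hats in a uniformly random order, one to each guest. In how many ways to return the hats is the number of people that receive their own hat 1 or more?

# with exactly i fixed is C(10,i)·!(10-i); sum over i=1..10:
  i=1: C(10,1)·!9 = 10·133496 = 1334960
  i=2: C(10,2)·!8 = 45·14833 = 667485
  i=3: C(10,3)·!7 = 120·1854 = 222480
  i=4: C(10,4)·!6 = 210·265 = 55650
  i=5: C(10,5)·!5 = 252·44 = 11088
  i=6: C(10,6)·!4 = 210·9 = 1890
  i=7: C(10,7)·!3 = 120·2 = 240
  i=8: C(10,8)·!2 = 45·1 = 45
  i=9: C(10,9)·!1 = 10·0 = 0
  i=10: C(10,10)·!0 = 1·1 = 1
Total = 2293839.

2293839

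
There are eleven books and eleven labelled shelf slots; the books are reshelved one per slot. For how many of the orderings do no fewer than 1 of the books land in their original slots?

# with exactly i fixed is C(11,i)·!(11-i); sum over i=1..11:
  i=1: C(11,1)·!10 = 11·1334961 = 14684571
  i=2: C(11,2)·!9 = 55·133496 = 7342280
  i=3: C(11,3)·!8 = 165·14833 = 2447445
  i=4: C(11,4)·!7 = 330·1854 = 611820
  i=5: C(11,5)·!6 = 462·265 = 122430
  i=6: C(11,6)·!5 = 462·44 = 20328
  i=7: C(11,7)·!4 = 330·9 = 2970
  i=8: C(11,8)·!3 = 165·2 = 330
  i=9: C(11,9)·!2 = 55·1 = 55
  i=10: C(11,10)·!1 = 11·0 = 0
  i=11: C(11,11)·!0 = 1·1 = 1
Total = 25232230.

25232230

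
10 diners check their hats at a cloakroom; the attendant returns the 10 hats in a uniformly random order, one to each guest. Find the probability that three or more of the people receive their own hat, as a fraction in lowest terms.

145697/1814400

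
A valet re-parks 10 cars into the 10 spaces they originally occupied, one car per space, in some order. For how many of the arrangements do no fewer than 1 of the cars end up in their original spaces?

# with exactly i fixed is C(10,i)·!(10-i); sum over i=1..10:
  i=1: C(10,1)·!9 = 10·133496 = 1334960
  i=2: C(10,2)·!8 = 45·14833 = 667485
  i=3: C(10,3)·!7 = 120·1854 = 222480
  i=4: C(10,4)·!6 = 210·265 = 55650
  i=5: C(10,5)·!5 = 252·44 = 11088
  i=6: C(10,6)·!4 = 210·9 = 1890
  i=7: C(10,7)·!3 = 120·2 = 240
  i=8: C(10,8)·!2 = 45·1 = 45
  i=9: C(10,9)·!1 = 10·0 = 0
  i=10: C(10,10)·!0 = 1·1 = 1
Total = 2293839.

2293839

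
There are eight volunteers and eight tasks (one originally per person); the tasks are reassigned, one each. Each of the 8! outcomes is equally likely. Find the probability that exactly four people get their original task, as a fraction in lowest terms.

1/64

Favorable outcomes: C(8,4)·!4 = 70·9 = 630.
Total outcomes: 8! = 40320.
Probability = 630/40320 = 1/64.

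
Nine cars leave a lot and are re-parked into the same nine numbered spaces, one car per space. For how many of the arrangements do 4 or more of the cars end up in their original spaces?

6883

# with exactly i fixed is C(9,i)·!(9-i); sum over i=4..9:
  i=4: C(9,4)·!5 = 126·44 = 5544
  i=5: C(9,5)·!4 = 126·9 = 1134
  i=6: C(9,6)·!3 = 84·2 = 168
  i=7: C(9,7)·!2 = 36·1 = 36
  i=8: C(9,8)·!1 = 9·0 = 0
  i=9: C(9,9)·!0 = 1·1 = 1
Total = 6883.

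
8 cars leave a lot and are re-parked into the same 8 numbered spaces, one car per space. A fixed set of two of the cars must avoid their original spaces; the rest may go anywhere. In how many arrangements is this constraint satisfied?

Inclusion-exclusion on the 2 forbidden self-matches:
Σ_{j=0}^{2} (-1)^j C(2,j)(8-j)!
= C(2,0)·8! - C(2,1)·7! + C(2,2)·6!
= 40320 - 10080 + 720
= 30960

30960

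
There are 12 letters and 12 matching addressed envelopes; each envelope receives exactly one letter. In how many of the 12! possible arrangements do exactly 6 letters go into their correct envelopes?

Pick the 6 fixed positions: C(12,6) = 924 ways.
The remaining 6 must be deranged: !6 = 265.
Total: 924 × 265 = 244860.

244860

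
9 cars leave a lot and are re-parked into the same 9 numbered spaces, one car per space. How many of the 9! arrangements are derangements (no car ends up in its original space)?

133496

Recurrence: !9 = 8·(!8 + !7).
!9 = 8·(14833 + 1854) = 8·16687 = 133496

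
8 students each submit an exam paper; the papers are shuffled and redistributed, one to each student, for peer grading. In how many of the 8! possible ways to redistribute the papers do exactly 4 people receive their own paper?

630

Pick the 4 fixed positions: C(8,4) = 70 ways.
The remaining 4 must be deranged: !4 = 9.
Total: 70 × 9 = 630.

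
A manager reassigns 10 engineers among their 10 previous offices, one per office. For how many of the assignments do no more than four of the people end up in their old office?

Sum C(10,i)·!(10-i) for i = 0..4:
  i=0: C(10,0)·!10 = 1·1334961 = 1334961
  i=1: C(10,1)·!9 = 10·133496 = 1334960
  i=2: C(10,2)·!8 = 45·14833 = 667485
  i=3: C(10,3)·!7 = 120·1854 = 222480
  i=4: C(10,4)·!6 = 210·265 = 55650
Total = 3615536.

3615536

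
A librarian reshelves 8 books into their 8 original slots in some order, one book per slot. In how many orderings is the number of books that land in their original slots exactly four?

Pick the 4 fixed positions: C(8,4) = 70 ways.
The remaining 4 must be deranged: !4 = 9.
Total: 70 × 9 = 630.

630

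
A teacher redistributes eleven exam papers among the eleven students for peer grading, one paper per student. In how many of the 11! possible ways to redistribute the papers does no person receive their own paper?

!11 = 11! · Σ_{k=0}^{11} (-1)^k/k!
= 11! - 11!/1! + 11!/2! - 11!/3! + 11!/4! - 11!/5! + 11!/6! - 11!/7! + 11!/8! - 11!/9! + 11!/10! - 11!/11!
= 39916800 - 39916800 + 19958400 - 6652800 + 1663200 - 332640 + 55440 - 7920 + 990 - 110 + 11 - 1
= 14684570

14684570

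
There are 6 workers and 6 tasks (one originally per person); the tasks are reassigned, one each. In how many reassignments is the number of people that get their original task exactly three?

40

Choose which 3 of the 6 are fixed: C(6,3) = 20.
The other 3 form a derangement: !3 = 2.
Total: 20 × 2 = 40.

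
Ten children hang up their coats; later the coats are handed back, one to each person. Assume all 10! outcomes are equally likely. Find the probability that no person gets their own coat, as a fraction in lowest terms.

Favorable outcomes: !10 = 1334961.
Total outcomes: 10! = 3628800.
Probability = 1334961/3628800 = 16481/44800.

16481/44800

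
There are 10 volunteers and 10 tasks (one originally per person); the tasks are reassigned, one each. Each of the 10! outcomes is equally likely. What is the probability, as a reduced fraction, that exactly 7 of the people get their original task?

Favorable outcomes: C(10,7)·!3 = 120·2 = 240.
Total outcomes: 10! = 3628800.
Probability = 240/3628800 = 1/15120.

1/15120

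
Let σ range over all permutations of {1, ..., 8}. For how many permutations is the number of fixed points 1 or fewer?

# with exactly i fixed is C(8,i)·!(8-i); sum over i=0..1:
  i=0: C(8,0)·!8 = 1·14833 = 14833
  i=1: C(8,1)·!7 = 8·1854 = 14832
Total = 29665.

29665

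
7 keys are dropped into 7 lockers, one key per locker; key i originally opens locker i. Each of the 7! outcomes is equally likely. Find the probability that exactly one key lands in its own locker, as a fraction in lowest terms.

53/144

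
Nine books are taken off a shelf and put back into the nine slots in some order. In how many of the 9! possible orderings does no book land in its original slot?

133496

Recurrence: !9 = 9·!8 + (-1)^9.
!9 = 9·14833 - 1 = 133496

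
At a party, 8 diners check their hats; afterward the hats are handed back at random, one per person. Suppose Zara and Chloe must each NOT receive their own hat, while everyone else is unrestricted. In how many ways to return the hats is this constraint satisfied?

30960

Inclusion-exclusion on the 2 forbidden self-matches:
Σ_{j=0}^{2} (-1)^j C(2,j)(8-j)!
= C(2,0)·8! - C(2,1)·7! + C(2,2)·6!
= 40320 - 10080 + 720
= 30960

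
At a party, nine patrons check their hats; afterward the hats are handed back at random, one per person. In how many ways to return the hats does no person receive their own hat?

Recurrence: !9 = 8·(!8 + !7).
!9 = 8·(14833 + 1854) = 8·16687 = 133496

133496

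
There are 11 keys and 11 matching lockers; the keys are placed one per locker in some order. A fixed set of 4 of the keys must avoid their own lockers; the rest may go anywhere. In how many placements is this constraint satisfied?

27422640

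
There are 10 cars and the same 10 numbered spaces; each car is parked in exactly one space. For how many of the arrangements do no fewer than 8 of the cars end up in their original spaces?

46

# with exactly i fixed is C(10,i)·!(10-i); sum over i=8..10:
  i=8: C(10,8)·!2 = 45·1 = 45
  i=9: C(10,9)·!1 = 10·0 = 0
  i=10: C(10,10)·!0 = 1·1 = 1
Total = 46.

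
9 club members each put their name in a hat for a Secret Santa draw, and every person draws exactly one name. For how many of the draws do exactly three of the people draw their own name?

Choose which 3 of the 9 are fixed: C(9,3) = 84.
The remaining 6 must be deranged: !6 = 265.
Total: 84 × 265 = 22260.

22260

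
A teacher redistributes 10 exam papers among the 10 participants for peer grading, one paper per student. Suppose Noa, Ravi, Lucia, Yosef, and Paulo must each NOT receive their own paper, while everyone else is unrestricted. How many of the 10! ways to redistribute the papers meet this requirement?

2170680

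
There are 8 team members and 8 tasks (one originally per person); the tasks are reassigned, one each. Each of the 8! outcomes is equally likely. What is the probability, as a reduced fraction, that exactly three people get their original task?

11/180

Favorable outcomes: C(8,3)·!5 = 56·44 = 2464.
Total outcomes: 8! = 40320.
Probability = 2464/40320 = 11/180.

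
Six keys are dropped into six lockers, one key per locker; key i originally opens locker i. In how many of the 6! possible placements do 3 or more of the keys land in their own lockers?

56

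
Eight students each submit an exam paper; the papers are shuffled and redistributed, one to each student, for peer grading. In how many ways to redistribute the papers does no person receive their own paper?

14833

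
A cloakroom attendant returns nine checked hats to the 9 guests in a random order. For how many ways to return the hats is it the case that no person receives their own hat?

133496

Recurrence: !9 = 9·!8 + (-1)^9.
!9 = 9·14833 - 1 = 133496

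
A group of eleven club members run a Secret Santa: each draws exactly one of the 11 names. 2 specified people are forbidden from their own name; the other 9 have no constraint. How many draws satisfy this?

Let A_j be the event that the j-th constrained one is fixed. By inclusion-exclusion over the 2 events:
Σ_{j=0}^{2} (-1)^j C(2,j)(11-j)!
= C(2,0)·11! - C(2,1)·10! + C(2,2)·9!
= 39916800 - 7257600 + 362880
= 33022080

33022080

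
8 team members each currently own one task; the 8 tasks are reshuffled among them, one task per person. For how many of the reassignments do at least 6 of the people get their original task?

29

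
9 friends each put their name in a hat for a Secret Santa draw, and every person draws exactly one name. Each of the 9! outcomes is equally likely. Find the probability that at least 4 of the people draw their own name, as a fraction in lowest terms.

Favorable outcomes: Σ_{i≥4} C(9,i)·!(9-i) = 126·44 + 126·9 + 84·2 + 36·1 + 9·0 + 1·1 = 6883.
Total outcomes: 9! = 362880.
Probability = 6883/362880 = 6883/362880.

6883/362880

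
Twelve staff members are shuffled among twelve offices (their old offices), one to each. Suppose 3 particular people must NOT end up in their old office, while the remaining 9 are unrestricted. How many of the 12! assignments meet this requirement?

369774720

Let A_j be the event that the j-th constrained one is fixed. By inclusion-exclusion over the 3 events:
Σ_{j=0}^{3} (-1)^j C(3,j)(12-j)!
= C(3,0)·12! - C(3,1)·11! + C(3,2)·10! - C(3,3)·9!
= 479001600 - 119750400 + 10886400 - 362880
= 369774720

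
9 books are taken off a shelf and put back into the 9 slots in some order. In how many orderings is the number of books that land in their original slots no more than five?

# with exactly i fixed is C(9,i)·!(9-i); sum over i=0..5:
  i=0: C(9,0)·!9 = 1·133496 = 133496
  i=1: C(9,1)·!8 = 9·14833 = 133497
  i=2: C(9,2)·!7 = 36·1854 = 66744
  i=3: C(9,3)·!6 = 84·265 = 22260
  i=4: C(9,4)·!5 = 126·44 = 5544
  i=5: C(9,5)·!4 = 126·9 = 1134
Total = 362675.

362675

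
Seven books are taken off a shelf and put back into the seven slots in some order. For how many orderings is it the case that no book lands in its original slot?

Recurrence: !7 = 6·(!6 + !5).
!7 = 6·(265 + 44) = 6·309 = 1854

1854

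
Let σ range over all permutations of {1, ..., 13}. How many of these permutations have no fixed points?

!13 is the nearest integer to 13!/e.
13! = 6227020800, and 6227020800/e ≈ 2290792932.07, so !13 = 2290792932.

2290792932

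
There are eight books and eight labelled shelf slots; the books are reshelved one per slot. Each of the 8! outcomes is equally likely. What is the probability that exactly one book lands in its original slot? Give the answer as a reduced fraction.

Favorable outcomes: C(8,1)·!7 = 8·1854 = 14832.
Total outcomes: 8! = 40320.
Probability = 14832/40320 = 103/280.

103/280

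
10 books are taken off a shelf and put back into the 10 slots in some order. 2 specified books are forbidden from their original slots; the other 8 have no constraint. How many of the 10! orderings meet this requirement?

Let A_j be the event that the j-th constrained one is fixed. By inclusion-exclusion over the 2 events:
Σ_{j=0}^{2} (-1)^j C(2,j)(10-j)!
= C(2,0)·10! - C(2,1)·9! + C(2,2)·8!
= 3628800 - 725760 + 40320
= 2943360

2943360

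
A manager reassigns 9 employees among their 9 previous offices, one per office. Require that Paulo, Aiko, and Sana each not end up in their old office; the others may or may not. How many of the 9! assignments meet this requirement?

256320

Let A_j be the event that the j-th constrained one is fixed. By inclusion-exclusion over the 3 events:
Σ_{j=0}^{3} (-1)^j C(3,j)(9-j)!
= C(3,0)·9! - C(3,1)·8! + C(3,2)·7! - C(3,3)·6!
= 362880 - 120960 + 15120 - 720
= 256320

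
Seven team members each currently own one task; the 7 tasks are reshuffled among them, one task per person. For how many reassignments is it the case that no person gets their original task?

1854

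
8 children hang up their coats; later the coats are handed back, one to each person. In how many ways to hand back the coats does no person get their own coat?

Use !n = (n-1)(!(n-1) + !(n-2)).
!8 = 7·(1854 + 265) = 7·2119 = 14833

14833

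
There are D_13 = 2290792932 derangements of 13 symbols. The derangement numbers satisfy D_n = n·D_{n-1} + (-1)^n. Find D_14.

32071101049

D_14 = 14·2290792932 + 1 = 32071101049.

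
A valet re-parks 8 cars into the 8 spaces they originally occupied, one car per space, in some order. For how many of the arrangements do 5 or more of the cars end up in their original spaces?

141

Sum C(8,i)·!(8-i) for i = 5..8:
  i=5: C(8,5)·!3 = 56·2 = 112
  i=6: C(8,6)·!2 = 28·1 = 28
  i=7: C(8,7)·!1 = 8·0 = 0
  i=8: C(8,8)·!0 = 1·1 = 1
Total = 141.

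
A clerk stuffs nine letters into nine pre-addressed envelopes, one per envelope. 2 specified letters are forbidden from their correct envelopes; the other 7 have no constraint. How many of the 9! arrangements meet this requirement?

Inclusion-exclusion on the 2 forbidden self-matches:
Σ_{j=0}^{2} (-1)^j C(2,j)(9-j)!
= C(2,0)·9! - C(2,1)·8! + C(2,2)·7!
= 362880 - 80640 + 5040
= 287280

287280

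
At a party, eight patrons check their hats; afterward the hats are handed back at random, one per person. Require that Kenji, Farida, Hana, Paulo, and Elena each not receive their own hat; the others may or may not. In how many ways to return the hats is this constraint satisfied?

21234

Inclusion-exclusion on the 5 forbidden self-matches:
Σ_{j=0}^{5} (-1)^j C(5,j)(8-j)!
= C(5,0)·8! - C(5,1)·7! + C(5,2)·6! - C(5,3)·5! + C(5,4)·4! - C(5,5)·3!
= 40320 - 25200 + 7200 - 1200 + 120 - 6
= 21234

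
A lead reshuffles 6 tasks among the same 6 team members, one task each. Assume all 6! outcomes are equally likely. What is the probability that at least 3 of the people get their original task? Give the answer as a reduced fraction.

Favorable outcomes: Σ_{i≥3} C(6,i)·!(6-i) = 20·2 + 15·1 + 6·0 + 1·1 = 56.
Total outcomes: 6! = 720.
Probability = 56/720 = 7/90.

7/90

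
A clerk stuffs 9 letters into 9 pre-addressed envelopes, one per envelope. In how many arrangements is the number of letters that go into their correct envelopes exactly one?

133497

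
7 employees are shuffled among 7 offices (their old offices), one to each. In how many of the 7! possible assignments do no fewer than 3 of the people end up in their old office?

407

Sum C(7,i)·!(7-i) for i = 3..7:
  i=3: C(7,3)·!4 = 35·9 = 315
  i=4: C(7,4)·!3 = 35·2 = 70
  i=5: C(7,5)·!2 = 21·1 = 21
  i=6: C(7,6)·!1 = 7·0 = 0
  i=7: C(7,7)·!0 = 1·1 = 1
Total = 407.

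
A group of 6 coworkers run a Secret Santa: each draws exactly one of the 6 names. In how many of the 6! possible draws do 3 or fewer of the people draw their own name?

704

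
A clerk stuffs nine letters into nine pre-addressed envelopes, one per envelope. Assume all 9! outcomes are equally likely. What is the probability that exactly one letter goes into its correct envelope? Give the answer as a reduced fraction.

2119/5760

Favorable outcomes: C(9,1)·!8 = 9·14833 = 133497.
Total outcomes: 9! = 362880.
Probability = 133497/362880 = 2119/5760.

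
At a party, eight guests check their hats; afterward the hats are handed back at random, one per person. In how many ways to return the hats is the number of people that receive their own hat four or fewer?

40179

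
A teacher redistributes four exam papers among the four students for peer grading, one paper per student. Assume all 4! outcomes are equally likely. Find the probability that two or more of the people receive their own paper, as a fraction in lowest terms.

7/24

Favorable outcomes: Σ_{i≥2} C(4,i)·!(4-i) = 6·1 + 4·0 + 1·1 = 7.
Total outcomes: 4! = 24.
Probability = 7/24 = 7/24.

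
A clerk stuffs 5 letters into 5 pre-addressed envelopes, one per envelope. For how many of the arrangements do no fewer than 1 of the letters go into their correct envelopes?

76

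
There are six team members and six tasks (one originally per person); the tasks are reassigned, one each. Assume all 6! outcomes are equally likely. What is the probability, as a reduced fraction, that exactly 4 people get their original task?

Favorable outcomes: C(6,4)·!2 = 15·1 = 15.
Total outcomes: 6! = 720.
Probability = 15/720 = 1/48.

1/48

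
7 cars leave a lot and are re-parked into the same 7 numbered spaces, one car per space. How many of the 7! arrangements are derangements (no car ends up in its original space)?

Recurrence: !7 = 6·(!6 + !5).
!7 = 6·(265 + 44) = 6·309 = 1854

1854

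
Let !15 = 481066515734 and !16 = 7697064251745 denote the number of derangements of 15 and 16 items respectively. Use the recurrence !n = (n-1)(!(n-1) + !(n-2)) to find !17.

!17 = (17-1)·(!16 + !15) = 16·(7697064251745 + 481066515734) = 16·8178130767479 = 130850092279664.

130850092279664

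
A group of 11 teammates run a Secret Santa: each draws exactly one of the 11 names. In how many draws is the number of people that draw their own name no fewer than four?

Sum C(11,i)·!(11-i) for i = 4..11:
  i=4: C(11,4)·!7 = 330·1854 = 611820
  i=5: C(11,5)·!6 = 462·265 = 122430
  i=6: C(11,6)·!5 = 462·44 = 20328
  i=7: C(11,7)·!4 = 330·9 = 2970
  i=8: C(11,8)·!3 = 165·2 = 330
  i=9: C(11,9)·!2 = 55·1 = 55
  i=10: C(11,10)·!1 = 11·0 = 0
  i=11: C(11,11)·!0 = 1·1 = 1
Total = 757934.

757934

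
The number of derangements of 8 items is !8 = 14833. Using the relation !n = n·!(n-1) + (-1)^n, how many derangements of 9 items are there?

133496

!9 = 9·14833 - 1 = 133496.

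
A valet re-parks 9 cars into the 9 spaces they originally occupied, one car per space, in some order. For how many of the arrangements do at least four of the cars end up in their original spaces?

6883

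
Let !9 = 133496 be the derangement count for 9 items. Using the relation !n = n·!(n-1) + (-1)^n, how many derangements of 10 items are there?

!10 = 10·133496 + 1 = 1334961.

1334961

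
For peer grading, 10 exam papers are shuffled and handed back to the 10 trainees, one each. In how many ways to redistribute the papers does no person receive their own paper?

1334961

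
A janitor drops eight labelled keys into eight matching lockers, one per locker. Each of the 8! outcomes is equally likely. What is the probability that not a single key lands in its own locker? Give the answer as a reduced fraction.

2119/5760

Favorable outcomes: !8 = 14833.
Total outcomes: 8! = 40320.
Probability = 14833/40320 = 2119/5760.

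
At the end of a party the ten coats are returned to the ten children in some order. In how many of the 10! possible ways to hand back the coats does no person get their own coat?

Recurrence: !10 = 9·(!9 + !8).
!10 = 9·(133496 + 14833) = 9·148329 = 1334961

1334961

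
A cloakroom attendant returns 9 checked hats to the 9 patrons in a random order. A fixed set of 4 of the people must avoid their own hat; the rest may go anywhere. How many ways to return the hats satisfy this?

229080

Let A_j be the event that the j-th constrained one is fixed. By inclusion-exclusion over the 4 events:
Σ_{j=0}^{4} (-1)^j C(4,j)(9-j)!
= C(4,0)·9! - C(4,1)·8! + C(4,2)·7! - C(4,3)·6! + C(4,4)·5!
= 362880 - 161280 + 30240 - 2880 + 120
= 229080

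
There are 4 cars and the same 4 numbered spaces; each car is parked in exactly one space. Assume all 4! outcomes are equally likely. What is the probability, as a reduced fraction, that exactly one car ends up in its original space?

Favorable outcomes: C(4,1)·!3 = 4·2 = 8.
Total outcomes: 4! = 24.
Probability = 8/24 = 1/3.

1/3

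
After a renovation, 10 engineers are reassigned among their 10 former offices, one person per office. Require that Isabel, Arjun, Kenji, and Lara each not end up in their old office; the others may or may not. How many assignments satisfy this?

Inclusion-exclusion on the 4 forbidden self-matches:
Σ_{j=0}^{4} (-1)^j C(4,j)(10-j)!
= C(4,0)·10! - C(4,1)·9! + C(4,2)·8! - C(4,3)·7! + C(4,4)·6!
= 3628800 - 1451520 + 241920 - 20160 + 720
= 2399760

2399760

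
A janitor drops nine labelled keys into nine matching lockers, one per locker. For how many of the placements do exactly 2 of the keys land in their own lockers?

Choose which 2 of the 9 are fixed: C(9,2) = 36.
The remaining 7 must be deranged: !7 = 1854.
Total: 36 × 1854 = 66744.

66744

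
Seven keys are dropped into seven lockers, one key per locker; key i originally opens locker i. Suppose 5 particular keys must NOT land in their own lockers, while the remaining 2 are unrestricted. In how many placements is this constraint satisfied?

Let A_j be the event that the j-th constrained one is fixed. By inclusion-exclusion over the 5 events:
Σ_{j=0}^{5} (-1)^j C(5,j)(7-j)!
= C(5,0)·7! - C(5,1)·6! + C(5,2)·5! - C(5,3)·4! + C(5,4)·3! - C(5,5)·2!
= 5040 - 3600 + 1200 - 240 + 30 - 2
= 2428

2428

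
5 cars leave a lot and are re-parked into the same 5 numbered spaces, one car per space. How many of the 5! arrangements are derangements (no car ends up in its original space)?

Use !n = n·!(n-1) + (-1)^n.
!5 = 5·9 - 1 = 44

44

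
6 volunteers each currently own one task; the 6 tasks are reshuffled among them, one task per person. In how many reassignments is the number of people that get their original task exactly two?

Choose which 2 of the 6 are fixed: C(6,2) = 15.
The other 4 form a derangement: !4 = 9.
Total: 15 × 9 = 135.

135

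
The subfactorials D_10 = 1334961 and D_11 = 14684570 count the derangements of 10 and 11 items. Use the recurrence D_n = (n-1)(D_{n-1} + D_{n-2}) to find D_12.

D_12 = (12-1)·(D_11 + D_10) = 11·(14684570 + 1334961) = 11·16019531 = 176214841.

176214841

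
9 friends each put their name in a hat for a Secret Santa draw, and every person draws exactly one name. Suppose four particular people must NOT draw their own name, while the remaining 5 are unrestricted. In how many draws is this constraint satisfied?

229080

Let A_j be the event that the j-th constrained one is fixed. By inclusion-exclusion over the 4 events:
Σ_{j=0}^{4} (-1)^j C(4,j)(9-j)!
= C(4,0)·9! - C(4,1)·8! + C(4,2)·7! - C(4,3)·6! + C(4,4)·5!
= 362880 - 161280 + 30240 - 2880 + 120
= 229080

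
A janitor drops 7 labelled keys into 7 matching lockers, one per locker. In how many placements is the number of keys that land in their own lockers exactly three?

315

Choose which 3 of the 7 are fixed: C(7,3) = 35.
The remaining 4 must be deranged: !4 = 9.
Total: 35 × 9 = 315.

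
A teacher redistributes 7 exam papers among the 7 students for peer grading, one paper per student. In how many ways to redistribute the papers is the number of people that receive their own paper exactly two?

924

Pick the 2 fixed positions: C(7,2) = 21 ways.
The remaining 5 must be deranged: !5 = 44.
Total: 21 × 44 = 924.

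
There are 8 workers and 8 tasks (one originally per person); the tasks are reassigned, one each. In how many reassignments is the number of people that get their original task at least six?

29

# with exactly i fixed is C(8,i)·!(8-i); sum over i=6..8:
  i=6: C(8,6)·!2 = 28·1 = 28
  i=7: C(8,7)·!1 = 8·0 = 0
  i=8: C(8,8)·!0 = 1·1 = 1
Total = 29.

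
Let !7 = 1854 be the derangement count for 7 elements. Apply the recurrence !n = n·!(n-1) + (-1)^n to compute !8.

!8 = 8·1854 + 1 = 14833.

14833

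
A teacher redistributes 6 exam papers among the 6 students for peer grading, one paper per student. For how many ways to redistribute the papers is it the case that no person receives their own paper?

265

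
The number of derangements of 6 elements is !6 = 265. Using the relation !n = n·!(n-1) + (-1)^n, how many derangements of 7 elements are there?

1854

!7 = 7·265 - 1 = 1854.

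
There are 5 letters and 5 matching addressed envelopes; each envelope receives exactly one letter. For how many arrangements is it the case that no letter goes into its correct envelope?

By inclusion-exclusion, !5 = Σ (-1)^k · 5!/k! for k=0..5
= 5! - 5!/1! + 5!/2! - 5!/3! + 5!/4! - 5!/5!
= 120 - 120 + 60 - 20 + 5 - 1
= 44

44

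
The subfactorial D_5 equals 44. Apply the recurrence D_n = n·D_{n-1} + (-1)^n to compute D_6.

D_6 = 6·44 + 1 = 265.

265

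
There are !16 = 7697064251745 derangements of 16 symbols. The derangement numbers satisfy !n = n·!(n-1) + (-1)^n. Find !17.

130850092279664

!17 = 17·7697064251745 - 1 = 130850092279664.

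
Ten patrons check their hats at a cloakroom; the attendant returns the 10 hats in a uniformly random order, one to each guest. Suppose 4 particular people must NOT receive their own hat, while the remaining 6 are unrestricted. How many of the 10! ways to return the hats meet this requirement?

2399760

Let A_j be the event that the j-th constrained one is fixed. By inclusion-exclusion over the 4 events:
Σ_{j=0}^{4} (-1)^j C(4,j)(10-j)!
= C(4,0)·10! - C(4,1)·9! + C(4,2)·8! - C(4,3)·7! + C(4,4)·6!
= 3628800 - 1451520 + 241920 - 20160 + 720
= 2399760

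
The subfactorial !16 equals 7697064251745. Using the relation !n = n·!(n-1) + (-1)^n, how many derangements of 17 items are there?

!17 = 17·7697064251745 - 1 = 130850092279664.

130850092279664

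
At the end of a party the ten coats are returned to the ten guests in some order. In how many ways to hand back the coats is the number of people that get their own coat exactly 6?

1890

Pick the 6 fixed positions: C(10,6) = 210 ways.
The remaining 4 must be deranged: !4 = 9.
Total: 210 × 9 = 1890.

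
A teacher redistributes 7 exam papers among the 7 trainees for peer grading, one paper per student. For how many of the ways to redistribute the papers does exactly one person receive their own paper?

1855

Pick the single fixed position: C(7,1) = 7 ways.
The remaining 6 must be deranged: !6 = 265.
Total: 7 × 265 = 1855.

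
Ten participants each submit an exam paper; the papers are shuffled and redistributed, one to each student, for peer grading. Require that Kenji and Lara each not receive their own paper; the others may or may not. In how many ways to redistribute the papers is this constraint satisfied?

2943360

Inclusion-exclusion on the 2 forbidden self-matches:
Σ_{j=0}^{2} (-1)^j C(2,j)(10-j)!
= C(2,0)·10! - C(2,1)·9! + C(2,2)·8!
= 3628800 - 725760 + 40320
= 2943360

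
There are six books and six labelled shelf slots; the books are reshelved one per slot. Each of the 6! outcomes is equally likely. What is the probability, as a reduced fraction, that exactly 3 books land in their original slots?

Favorable outcomes: C(6,3)·!3 = 20·2 = 40.
Total outcomes: 6! = 720.
Probability = 40/720 = 1/18.

1/18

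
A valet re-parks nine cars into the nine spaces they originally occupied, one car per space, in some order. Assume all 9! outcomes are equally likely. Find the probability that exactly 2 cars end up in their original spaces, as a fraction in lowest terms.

103/560

Favorable outcomes: C(9,2)·!7 = 36·1854 = 66744.
Total outcomes: 9! = 362880.
Probability = 66744/362880 = 103/560.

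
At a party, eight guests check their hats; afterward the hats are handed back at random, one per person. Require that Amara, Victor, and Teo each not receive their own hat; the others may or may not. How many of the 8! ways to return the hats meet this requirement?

27240

Inclusion-exclusion on the 3 forbidden self-matches:
Σ_{j=0}^{3} (-1)^j C(3,j)(8-j)!
= C(3,0)·8! - C(3,1)·7! + C(3,2)·6! - C(3,3)·5!
= 40320 - 15120 + 2160 - 120
= 27240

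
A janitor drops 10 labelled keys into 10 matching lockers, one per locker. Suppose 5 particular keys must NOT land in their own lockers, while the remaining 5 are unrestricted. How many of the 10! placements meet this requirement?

2170680

Let A_j be the event that the j-th constrained one is fixed. By inclusion-exclusion over the 5 events:
Σ_{j=0}^{5} (-1)^j C(5,j)(10-j)!
= C(5,0)·10! - C(5,1)·9! + C(5,2)·8! - C(5,3)·7! + C(5,4)·6! - C(5,5)·5!
= 3628800 - 1814400 + 403200 - 50400 + 3600 - 120
= 2170680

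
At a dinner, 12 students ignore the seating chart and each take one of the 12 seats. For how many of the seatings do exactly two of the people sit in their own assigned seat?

88107426

Choose which 2 of the 12 are fixed: C(12,2) = 66.
The remaining 10 must be deranged: !10 = 1334961.
Total: 66 × 1334961 = 88107426.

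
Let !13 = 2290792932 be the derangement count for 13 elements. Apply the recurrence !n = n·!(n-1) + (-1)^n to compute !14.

!14 = 14·2290792932 + 1 = 32071101049.

32071101049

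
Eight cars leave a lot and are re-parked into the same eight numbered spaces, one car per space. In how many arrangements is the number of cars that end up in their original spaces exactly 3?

2464

Choose which 3 of the 8 are fixed: C(8,3) = 56.
The other 5 form a derangement: !5 = 44.
Total: 56 × 44 = 2464.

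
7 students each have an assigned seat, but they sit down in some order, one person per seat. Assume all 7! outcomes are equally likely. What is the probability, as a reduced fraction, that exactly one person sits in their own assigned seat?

Favorable outcomes: C(7,1)·!6 = 7·265 = 1855.
Total outcomes: 7! = 5040.
Probability = 1855/5040 = 53/144.

53/144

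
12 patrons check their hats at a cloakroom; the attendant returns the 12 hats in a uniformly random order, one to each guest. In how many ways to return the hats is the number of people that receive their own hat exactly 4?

Pick the 4 fixed positions: C(12,4) = 495 ways.
The remaining 8 must be deranged: !8 = 14833.
Total: 495 × 14833 = 7342335.

7342335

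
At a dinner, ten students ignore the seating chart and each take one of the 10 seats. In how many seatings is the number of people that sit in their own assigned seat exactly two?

667485

Choose which 2 of the 10 are fixed: C(10,2) = 45.
The remaining 8 must be deranged: !8 = 14833.
Total: 45 × 14833 = 667485.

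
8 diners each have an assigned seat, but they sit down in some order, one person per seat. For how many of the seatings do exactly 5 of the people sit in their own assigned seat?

Choose which 5 of the 8 are fixed: C(8,5) = 56.
The other 3 form a derangement: !3 = 2.
Total: 56 × 2 = 112.

112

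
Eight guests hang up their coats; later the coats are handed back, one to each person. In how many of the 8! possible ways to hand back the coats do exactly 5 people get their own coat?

112

Pick the 5 fixed positions: C(8,5) = 56 ways.
The remaining 3 must be deranged: !3 = 2.
Total: 56 × 2 = 112.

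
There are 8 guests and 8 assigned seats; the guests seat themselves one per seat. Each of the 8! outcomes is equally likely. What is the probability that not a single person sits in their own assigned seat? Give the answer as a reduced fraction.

Favorable outcomes: !8 = 14833.
Total outcomes: 8! = 40320.
Probability = 14833/40320 = 2119/5760.

2119/5760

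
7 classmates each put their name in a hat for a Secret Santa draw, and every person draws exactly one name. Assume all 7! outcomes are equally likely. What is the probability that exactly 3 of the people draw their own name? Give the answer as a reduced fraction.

Favorable outcomes: C(7,3)·!4 = 35·9 = 315.
Total outcomes: 7! = 5040.
Probability = 315/5040 = 1/16.

1/16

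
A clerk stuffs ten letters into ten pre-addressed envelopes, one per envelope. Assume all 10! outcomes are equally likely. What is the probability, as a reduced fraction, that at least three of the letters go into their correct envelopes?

145697/1814400

Favorable outcomes: Σ_{i≥3} C(10,i)·!(10-i) = 120·1854 + 210·265 + 252·44 + 210·9 + 120·2 + 45·1 + 10·0 + 1·1 = 291394.
Total outcomes: 10! = 3628800.
Probability = 291394/3628800 = 145697/1814400.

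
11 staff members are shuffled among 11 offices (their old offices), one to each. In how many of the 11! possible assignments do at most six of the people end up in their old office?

39913444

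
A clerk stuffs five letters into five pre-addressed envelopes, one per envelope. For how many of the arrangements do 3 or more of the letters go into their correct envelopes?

11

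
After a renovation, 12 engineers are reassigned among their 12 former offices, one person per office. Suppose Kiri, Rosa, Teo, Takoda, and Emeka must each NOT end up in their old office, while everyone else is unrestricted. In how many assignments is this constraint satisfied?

Let A_j be the event that the j-th constrained one is fixed. By inclusion-exclusion over the 5 events:
Σ_{j=0}^{5} (-1)^j C(5,j)(12-j)!
= C(5,0)·12! - C(5,1)·11! + C(5,2)·10! - C(5,3)·9! + C(5,4)·8! - C(5,5)·7!
= 479001600 - 199584000 + 36288000 - 3628800 + 201600 - 5040
= 312273360

312273360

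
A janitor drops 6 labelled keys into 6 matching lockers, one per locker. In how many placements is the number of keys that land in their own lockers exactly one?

Pick the single fixed position: C(6,1) = 6 ways.
The other 5 form a derangement: !5 = 44.
Total: 6 × 44 = 264.

264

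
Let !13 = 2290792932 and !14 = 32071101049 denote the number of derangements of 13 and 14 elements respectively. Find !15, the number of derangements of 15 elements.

!15 = (15-1)·(!14 + !13) = 14·(32071101049 + 2290792932) = 14·34361893981 = 481066515734.

481066515734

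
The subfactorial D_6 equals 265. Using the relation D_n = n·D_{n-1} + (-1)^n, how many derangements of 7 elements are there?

1854

D_7 = 7·265 - 1 = 1854.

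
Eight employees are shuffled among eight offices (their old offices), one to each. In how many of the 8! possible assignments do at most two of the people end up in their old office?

Sum C(8,i)·!(8-i) for i = 0..2:
  i=0: C(8,0)·!8 = 1·14833 = 14833
  i=1: C(8,1)·!7 = 8·1854 = 14832
  i=2: C(8,2)·!6 = 28·265 = 7420
Total = 37085.

37085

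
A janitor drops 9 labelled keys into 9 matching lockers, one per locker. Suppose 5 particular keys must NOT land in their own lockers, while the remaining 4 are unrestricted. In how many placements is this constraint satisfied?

Inclusion-exclusion on the 5 forbidden self-matches:
Σ_{j=0}^{5} (-1)^j C(5,j)(9-j)!
= C(5,0)·9! - C(5,1)·8! + C(5,2)·7! - C(5,3)·6! + C(5,4)·5! - C(5,5)·4!
= 362880 - 201600 + 50400 - 7200 + 600 - 24
= 205056

205056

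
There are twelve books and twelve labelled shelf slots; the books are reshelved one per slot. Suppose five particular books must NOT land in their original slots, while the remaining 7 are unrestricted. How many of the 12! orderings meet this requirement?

Let A_j be the event that the j-th constrained one is fixed. By inclusion-exclusion over the 5 events:
Σ_{j=0}^{5} (-1)^j C(5,j)(12-j)!
= C(5,0)·12! - C(5,1)·11! + C(5,2)·10! - C(5,3)·9! + C(5,4)·8! - C(5,5)·7!
= 479001600 - 199584000 + 36288000 - 3628800 + 201600 - 5040
= 312273360

312273360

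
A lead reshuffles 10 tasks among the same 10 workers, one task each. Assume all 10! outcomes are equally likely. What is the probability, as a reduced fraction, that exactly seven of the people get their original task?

1/15120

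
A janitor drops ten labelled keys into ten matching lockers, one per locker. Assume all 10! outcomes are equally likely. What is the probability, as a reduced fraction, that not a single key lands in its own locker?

16481/44800

Favorable outcomes: !10 = 1334961.
Total outcomes: 10! = 3628800.
Probability = 1334961/3628800 = 16481/44800.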